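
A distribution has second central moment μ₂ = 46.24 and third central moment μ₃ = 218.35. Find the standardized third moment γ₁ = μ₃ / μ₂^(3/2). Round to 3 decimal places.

σ = √μ₂ = √46.24 = 6.80000
σ³ = μ₂^(3/2) = 314.43200
γ₁ = μ₃/σ³ = 218.35 / 314.43200 ≈ 0.694

0.694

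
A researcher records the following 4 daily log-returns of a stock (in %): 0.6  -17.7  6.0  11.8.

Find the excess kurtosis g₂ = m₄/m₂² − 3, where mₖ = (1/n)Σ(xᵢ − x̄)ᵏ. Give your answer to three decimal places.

-0.966

x̄ = 0.1750
Σ(xᵢ − x̄)² = 488.7675 ⇒ m₂ = 122.19188
Σ(xᵢ − x̄)⁴ = 121504.5431 ⇒ m₄ = 30376.13577
m₂² = 14930.85432
g₂ = m₄/m₂² − 3 = 2.03445 − 3 ≈ -0.966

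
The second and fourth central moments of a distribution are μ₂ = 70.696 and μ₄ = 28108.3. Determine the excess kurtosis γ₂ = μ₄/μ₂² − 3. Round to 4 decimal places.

μ₂² = 70.696² = 4997.92442
μ₄/μ₂² = 28108.3 / 4997.92442 = 5.62399
γ₂ = 5.62399 − 3 ≈ 2.6240

2.6240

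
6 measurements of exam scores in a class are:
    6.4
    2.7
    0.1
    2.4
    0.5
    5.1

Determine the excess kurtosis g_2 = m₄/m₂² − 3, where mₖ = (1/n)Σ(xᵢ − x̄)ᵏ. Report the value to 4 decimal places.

-1.3067

x̄ = 2.8667
Σ(xᵢ − x̄)² = 30.9733 ⇒ m₂ = 5.16222
Σ(xᵢ − x̄)⁴ = 270.7504 ⇒ m₄ = 45.12507
m₂² = 26.64854
g_2 = m₄/m₂² − 3 = 1.69334 − 3 ≈ -1.3067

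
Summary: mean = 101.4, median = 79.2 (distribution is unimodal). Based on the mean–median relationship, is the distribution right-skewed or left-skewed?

mean − median = 101.4 − 79.2 = 22.2
mean > median ⇒ the longer tail is on the right ⇒ right-skewed (positively skewed).

right-skewed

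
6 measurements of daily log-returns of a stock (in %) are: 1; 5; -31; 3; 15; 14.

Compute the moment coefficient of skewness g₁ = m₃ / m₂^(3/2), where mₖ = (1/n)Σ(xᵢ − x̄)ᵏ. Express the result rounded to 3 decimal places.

x̄ = (1 + 5 - 31 + 3 + 15 + 14) / 6 = 1.1667
deviations (xᵢ − x̄): -0.1667, 3.8333, -32.1667, 1.8333, 13.8333, 12.8333
Σ(xᵢ − x̄)² = 1408.8333 ⇒ m₂ = 1408.8333/6 = 234.80556
Σ(xᵢ − x̄)³ = -28459.4444 ⇒ m₃ = -28459.4444/6 = -4743.24074
m₂^(3/2) = 234.80556^(1.5) = 3598.01154
g₁ = m₃ / m₂^(3/2) = -4743.24074 / 3598.01154 ≈ -1.318

-1.318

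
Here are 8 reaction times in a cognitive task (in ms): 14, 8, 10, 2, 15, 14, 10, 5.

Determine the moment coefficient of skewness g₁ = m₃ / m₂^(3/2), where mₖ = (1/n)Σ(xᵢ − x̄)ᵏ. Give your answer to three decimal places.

-0.433

x̄ = (14 + 8 + 10 + 2 + 15 + 14 + 10 + 5) / 8 = 9.7500
deviations (xᵢ − x̄): 4.2500, -1.7500, 0.2500, -7.7500, 5.2500, 4.2500, 0.2500, -4.7500
Σ(xᵢ − x̄)² = 149.5000 ⇒ m₂ = 149.5000/8 = 18.68750
Σ(xᵢ − x̄)³ = -279.7500 ⇒ m₃ = -279.7500/8 = -34.96875
m₂^(3/2) = 18.68750^(1.5) = 80.78427
g₁ = m₃ / m₂^(3/2) = -34.96875 / 80.78427 ≈ -0.433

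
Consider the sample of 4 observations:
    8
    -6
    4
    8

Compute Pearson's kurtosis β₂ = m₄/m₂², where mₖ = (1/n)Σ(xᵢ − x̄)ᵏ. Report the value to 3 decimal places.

x̄ = 3.5000
Σ(xᵢ − x̄)² = 131.0000 ⇒ m₂ = 32.75000
Σ(xᵢ − x̄)⁴ = 8965.2500 ⇒ m₄ = 2241.31250
m₂² = 1072.56250
β₂ = m₄/m₂² = 2241.31250 / 1072.56250 ≈ 2.090

2.090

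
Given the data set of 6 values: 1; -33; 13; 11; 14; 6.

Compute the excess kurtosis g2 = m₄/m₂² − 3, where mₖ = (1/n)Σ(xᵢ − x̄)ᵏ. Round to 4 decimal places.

x̄ = 2.0000
Σ(xᵢ − x̄)² = 1588.0000 ⇒ m₂ = 264.66667
Σ(xᵢ − x̄)⁴ = 1542820.0000 ⇒ m₄ = 257136.66667
m₂² = 70048.44444
g2 = m₄/m₂² − 3 = 3.67084 − 3 ≈ 0.6708

0.6708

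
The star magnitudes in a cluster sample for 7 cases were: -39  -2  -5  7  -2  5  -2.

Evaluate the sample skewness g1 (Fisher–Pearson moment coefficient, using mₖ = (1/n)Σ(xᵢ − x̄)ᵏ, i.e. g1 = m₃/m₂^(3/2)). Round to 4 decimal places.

x̄ = (-39 - 2 - 5 + 7 - 2 + 5 - 2) / 7 = -5.4286
deviations (xᵢ − x̄): -33.5714, 3.4286, 0.4286, 12.4286, 3.4286, 10.4286, 3.4286
Σ(xᵢ − x̄)² = 1425.7143 ⇒ m₂ = 1425.7143/7 = 203.67347
Σ(xᵢ − x̄)³ = -34661.3878 ⇒ m₃ = -34661.3878/7 = -4951.62682
m₂^(3/2) = 203.67347^(1.5) = 2906.70991
g1 = m₃ / m₂^(3/2) = -4951.62682 / 2906.70991 ≈ -1.7035

-1.7035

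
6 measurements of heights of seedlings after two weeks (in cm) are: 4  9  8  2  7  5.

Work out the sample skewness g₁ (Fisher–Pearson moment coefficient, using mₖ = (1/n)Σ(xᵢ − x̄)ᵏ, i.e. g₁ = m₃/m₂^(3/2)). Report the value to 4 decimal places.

x̄ = (4 + 9 + 8 + 2 + 7 + 5) / 6 = 5.8333
deviations (xᵢ − x̄): -1.8333, 3.1667, 2.1667, -3.8333, 1.1667, -0.8333
Σ(xᵢ − x̄)² = 34.8333 ⇒ m₂ = 34.8333/6 = 5.80556
Σ(xᵢ − x̄)³ = -19.5556 ⇒ m₃ = -19.5556/6 = -3.25926
m₂^(3/2) = 5.80556^(1.5) = 13.98832
g₁ = m₃ / m₂^(3/2) = -3.25926 / 13.98832 ≈ -0.2330

-0.2330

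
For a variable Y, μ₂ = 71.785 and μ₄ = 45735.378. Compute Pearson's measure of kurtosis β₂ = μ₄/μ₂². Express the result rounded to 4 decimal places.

8.8753

μ₂² = 71.785² = 5153.08622
μ₄/μ₂² = 45735.378 / 5153.08622 = 8.87534
β₂ ≈ 8.8753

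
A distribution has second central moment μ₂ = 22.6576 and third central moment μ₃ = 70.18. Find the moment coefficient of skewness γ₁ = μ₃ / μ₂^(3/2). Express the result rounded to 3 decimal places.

σ = √μ₂ = √22.6576 = 4.76000
σ³ = μ₂^(3/2) = 107.85018
γ₁ = μ₃/σ³ = 70.18 / 107.85018 ≈ 0.651

0.651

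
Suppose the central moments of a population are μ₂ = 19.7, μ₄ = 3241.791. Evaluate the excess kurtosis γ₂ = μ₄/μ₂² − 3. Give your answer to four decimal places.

μ₂² = 19.7² = 388.09000
μ₄/μ₂² = 3241.791 / 388.09000 = 8.35319
γ₂ = 8.35319 − 3 ≈ 5.3532

5.3532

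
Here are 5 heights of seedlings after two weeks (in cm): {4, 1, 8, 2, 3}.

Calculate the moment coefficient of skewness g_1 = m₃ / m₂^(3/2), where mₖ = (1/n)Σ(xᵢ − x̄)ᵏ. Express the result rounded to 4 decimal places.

x̄ = (4 + 1 + 8 + 2 + 3) / 5 = 3.6000
deviations (xᵢ − x̄): 0.4000, -2.6000, 4.4000, -1.6000, -0.6000
Σ(xᵢ − x̄)² = 29.2000 ⇒ m₂ = 29.2000/5 = 5.84000
Σ(xᵢ − x̄)³ = 63.3600 ⇒ m₃ = 63.3600/5 = 12.67200
m₂^(3/2) = 5.84000^(1.5) = 14.11300
g_1 = m₃ / m₂^(3/2) = 12.67200 / 14.11300 ≈ 0.8979

0.8979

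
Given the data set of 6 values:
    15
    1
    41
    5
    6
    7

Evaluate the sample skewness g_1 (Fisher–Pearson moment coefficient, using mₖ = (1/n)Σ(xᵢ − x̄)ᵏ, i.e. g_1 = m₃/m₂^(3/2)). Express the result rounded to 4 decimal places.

x̄ = (15 + 1 + 41 + 5 + 6 + 7) / 6 = 12.5000
deviations (xᵢ − x̄): 2.5000, -11.5000, 28.5000, -7.5000, -6.5000, -5.5000
Σ(xᵢ − x̄)² = 1079.5000 ⇒ m₂ = 1079.5000/6 = 179.91667
Σ(xᵢ − x̄)³ = 20781.0000 ⇒ m₃ = 20781.0000/6 = 3463.50000
m₂^(3/2) = 179.91667^(1.5) = 2413.27656
g_1 = m₃ / m₂^(3/2) = 3463.50000 / 2413.27656 ≈ 1.4352

1.4352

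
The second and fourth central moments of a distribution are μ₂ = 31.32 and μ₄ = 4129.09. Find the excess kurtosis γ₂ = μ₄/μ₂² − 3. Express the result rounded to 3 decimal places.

1.209

μ₂² = 31.32² = 980.94240
μ₄/μ₂² = 4129.09 / 980.94240 = 4.20931
γ₂ = 4.20931 − 3 ≈ 1.209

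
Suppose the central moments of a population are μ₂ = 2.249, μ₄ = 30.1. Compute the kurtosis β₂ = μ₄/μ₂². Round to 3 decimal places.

5.951

μ₂² = 2.249² = 5.05800
μ₄/μ₂² = 30.1 / 5.05800 = 5.95097
β₂ ≈ 5.951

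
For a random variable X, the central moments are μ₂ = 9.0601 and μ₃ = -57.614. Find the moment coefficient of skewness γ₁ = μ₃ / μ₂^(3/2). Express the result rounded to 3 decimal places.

-2.113

σ = √μ₂ = √9.0601 = 3.01000
σ³ = μ₂^(3/2) = 27.27090
γ₁ = μ₃/σ³ = -57.614 / 27.27090 ≈ -2.113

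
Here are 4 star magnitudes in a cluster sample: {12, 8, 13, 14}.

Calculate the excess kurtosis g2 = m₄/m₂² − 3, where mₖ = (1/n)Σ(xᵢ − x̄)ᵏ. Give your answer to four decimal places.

-0.9020

x̄ = 11.7500
Σ(xᵢ − x̄)² = 20.7500 ⇒ m₂ = 5.18750
Σ(xᵢ − x̄)⁴ = 225.8281 ⇒ m₄ = 56.45703
m₂² = 26.91016
g2 = m₄/m₂² − 3 = 2.09798 − 3 ≈ -0.9020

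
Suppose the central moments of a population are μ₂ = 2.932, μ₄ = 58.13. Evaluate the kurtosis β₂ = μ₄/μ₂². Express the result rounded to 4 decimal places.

μ₂² = 2.932² = 8.59662
μ₄/μ₂² = 58.13 / 8.59662 = 6.76196
β₂ ≈ 6.7620

6.7620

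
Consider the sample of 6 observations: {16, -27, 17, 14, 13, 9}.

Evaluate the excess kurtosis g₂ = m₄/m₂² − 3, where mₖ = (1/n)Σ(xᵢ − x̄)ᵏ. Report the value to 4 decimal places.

x̄ = 7.0000
Σ(xᵢ − x̄)² = 1426.0000 ⇒ m₂ = 237.66667
Σ(xᵢ − x̄)⁴ = 1356610.0000 ⇒ m₄ = 226101.66667
m₂² = 56485.44444
g₂ = m₄/m₂² − 3 = 4.00283 − 3 ≈ 1.0028

1.0028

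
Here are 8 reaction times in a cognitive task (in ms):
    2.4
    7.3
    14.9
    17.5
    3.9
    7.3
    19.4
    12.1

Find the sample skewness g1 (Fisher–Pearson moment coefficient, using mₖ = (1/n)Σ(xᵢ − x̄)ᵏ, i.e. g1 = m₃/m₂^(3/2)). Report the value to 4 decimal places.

0.1021

x̄ = (2.4 + 7.3 + 14.9 + 17.5 + 3.9 + 7.3 + 19.4 + 12.1) / 8 = 10.6000
deviations (xᵢ − x̄): -8.2000, -3.3000, 4.3000, 6.9000, -6.7000, -3.3000, 8.8000, 1.5000
Σ(xᵢ − x̄)² = 279.7000 ⇒ m₂ = 279.7000/8 = 34.96250
Σ(xᵢ − x̄)³ = 168.8580 ⇒ m₃ = 168.8580/8 = 21.10725
m₂^(3/2) = 34.96250^(1.5) = 206.73010
g1 = m₃ / m₂^(3/2) = 21.10725 / 206.73010 ≈ 0.1021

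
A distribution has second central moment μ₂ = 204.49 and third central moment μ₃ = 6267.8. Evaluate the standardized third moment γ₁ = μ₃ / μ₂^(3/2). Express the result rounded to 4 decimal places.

2.1434

σ = √μ₂ = √204.49 = 14.30000
σ³ = μ₂^(3/2) = 2924.20700
γ₁ = μ₃/σ³ = 6267.8 / 2924.20700 ≈ 2.1434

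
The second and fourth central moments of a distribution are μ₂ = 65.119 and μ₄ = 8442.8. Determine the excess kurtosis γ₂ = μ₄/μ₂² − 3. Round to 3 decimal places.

-1.009

μ₂² = 65.119² = 4240.48416
μ₄/μ₂² = 8442.8 / 4240.48416 = 1.99100
γ₂ = 1.99100 − 3 ≈ -1.009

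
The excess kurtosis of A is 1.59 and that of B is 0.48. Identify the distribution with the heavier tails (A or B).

Higher excess kurtosis ⇒ heavier tails relative to the normal distribution.
1.59 vs 0.48: the larger is 1.59, so A has heavier tails.

A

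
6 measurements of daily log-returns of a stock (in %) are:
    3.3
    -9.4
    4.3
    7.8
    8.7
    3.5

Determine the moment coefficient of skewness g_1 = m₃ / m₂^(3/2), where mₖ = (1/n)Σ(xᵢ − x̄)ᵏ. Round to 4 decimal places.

x̄ = (3.3 - 9.4 + 4.3 + 7.8 + 8.7 + 3.5) / 6 = 3.0333
deviations (xᵢ − x̄): 0.2667, -12.4333, 1.2667, 4.7667, 5.6667, 0.4667
Σ(xᵢ − x̄)² = 211.3133 ⇒ m₂ = 211.3133/6 = 35.21889
Σ(xᵢ − x̄)³ = -1629.6216 ⇒ m₃ = -1629.6216/6 = -271.60359
m₂^(3/2) = 35.21889^(1.5) = 209.00827
g_1 = m₃ / m₂^(3/2) = -271.60359 / 209.00827 ≈ -1.2995

-1.2995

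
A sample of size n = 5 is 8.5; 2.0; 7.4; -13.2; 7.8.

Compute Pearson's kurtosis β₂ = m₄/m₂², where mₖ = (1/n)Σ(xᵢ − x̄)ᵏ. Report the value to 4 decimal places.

x̄ = 2.5000
Σ(xᵢ − x̄)² = 334.8400 ⇒ m₂ = 66.96800
Σ(xᵢ − x̄)⁴ = 63418.9108 ⇒ m₄ = 12683.78216
m₂² = 4484.71302
β₂ = m₄/m₂² = 12683.78216 / 4484.71302 ≈ 2.8282

2.8282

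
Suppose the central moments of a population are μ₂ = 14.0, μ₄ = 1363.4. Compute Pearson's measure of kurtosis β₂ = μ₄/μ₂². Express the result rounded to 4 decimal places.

6.9561

μ₂² = 14.0² = 196.00000
μ₄/μ₂² = 1363.4 / 196.00000 = 6.95612
β₂ ≈ 6.9561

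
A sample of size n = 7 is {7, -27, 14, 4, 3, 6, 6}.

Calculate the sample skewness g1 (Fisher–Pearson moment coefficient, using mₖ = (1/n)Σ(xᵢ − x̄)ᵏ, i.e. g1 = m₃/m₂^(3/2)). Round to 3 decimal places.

x̄ = (7 - 27 + 14 + 4 + 3 + 6 + 6) / 7 = 1.8571
deviations (xᵢ − x̄): 5.1429, -28.8571, 12.1429, 2.1429, 1.1429, 4.1429, 4.1429
Σ(xᵢ − x̄)² = 1046.8571 ⇒ m₂ = 1046.8571/7 = 149.55102
Σ(xᵢ − x̄)³ = -21950.3265 ⇒ m₃ = -21950.3265/7 = -3135.76093
m₂^(3/2) = 149.55102^(1.5) = 1828.87520
g1 = m₃ / m₂^(3/2) = -3135.76093 / 1828.87520 ≈ -1.715

-1.715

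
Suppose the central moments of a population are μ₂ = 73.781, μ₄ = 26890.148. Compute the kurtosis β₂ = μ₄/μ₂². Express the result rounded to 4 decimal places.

4.9397

μ₂² = 73.781² = 5443.63596
μ₄/μ₂² = 26890.148 / 5443.63596 = 4.93974
β₂ ≈ 4.9397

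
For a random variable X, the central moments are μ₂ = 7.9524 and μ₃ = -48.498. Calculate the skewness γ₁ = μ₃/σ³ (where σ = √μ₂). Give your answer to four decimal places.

-2.1626

σ = √μ₂ = √7.9524 = 2.82000
σ³ = μ₂^(3/2) = 22.42577
γ₁ = μ₃/σ³ = -48.498 / 22.42577 ≈ -2.1626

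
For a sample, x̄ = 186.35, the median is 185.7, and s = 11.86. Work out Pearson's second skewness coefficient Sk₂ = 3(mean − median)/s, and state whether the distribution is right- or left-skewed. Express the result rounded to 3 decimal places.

Sk₂ = 3(186.35 − 185.7) / 11.86 = 3 × 0.6500 / 11.86
    = 1.9500 / 11.86 ≈ 0.164
Sk₂ > 0 ⇒ mean > median ⇒ right-skewed (positive skew).

0.164, right-skewed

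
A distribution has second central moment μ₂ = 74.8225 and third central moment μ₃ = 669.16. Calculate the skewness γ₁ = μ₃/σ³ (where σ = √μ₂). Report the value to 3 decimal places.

σ = √μ₂ = √74.8225 = 8.65000
σ³ = μ₂^(3/2) = 647.21463
γ₁ = μ₃/σ³ = 669.16 / 647.21463 ≈ 1.034

1.034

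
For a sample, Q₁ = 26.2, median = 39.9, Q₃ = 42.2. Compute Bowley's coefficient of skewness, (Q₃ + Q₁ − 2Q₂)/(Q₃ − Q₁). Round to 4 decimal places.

numerator: Q₃ + Q₁ − 2Q₂ = 42.2 + 26.2 − 2×39.9 = -11.4000
denominator: Q₃ − Q₁ = 42.2 − 26.2 = 16.0000
Bowley skewness = -11.4000 / 16.0000 ≈ -0.7125

-0.7125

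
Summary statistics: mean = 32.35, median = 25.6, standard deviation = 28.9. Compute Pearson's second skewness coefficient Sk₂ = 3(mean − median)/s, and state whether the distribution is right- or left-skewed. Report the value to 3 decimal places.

0.701, right-skewed

Sk₂ = 3(32.35 − 25.6) / 28.9 = 3 × 6.7500 / 28.9
    = 20.2500 / 28.9 ≈ 0.701
Sk₂ > 0 ⇒ mean > median ⇒ right-skewed (positive skew).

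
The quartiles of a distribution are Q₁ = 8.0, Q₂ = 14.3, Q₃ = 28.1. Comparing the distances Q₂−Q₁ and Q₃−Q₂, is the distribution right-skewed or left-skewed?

Q₂ − Q₁ = 6.3;  Q₃ − Q₂ = 13.8
Q₃ − Q₂ > Q₂ − Q₁ ⇒ the upper half is more spread out ⇒ right-skewed.

right-skewed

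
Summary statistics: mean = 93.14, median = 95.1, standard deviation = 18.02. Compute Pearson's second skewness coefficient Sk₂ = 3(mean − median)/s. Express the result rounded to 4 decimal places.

Sk₂ = 3(93.14 − 95.1) / 18.02 = 3 × -1.9600 / 18.02
    = -5.8800 / 18.02 ≈ -0.3263

-0.3263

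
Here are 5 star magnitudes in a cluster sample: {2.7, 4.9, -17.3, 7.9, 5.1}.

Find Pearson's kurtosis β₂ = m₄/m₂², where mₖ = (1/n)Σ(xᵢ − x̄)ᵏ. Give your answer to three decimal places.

3.094

x̄ = 0.6600
Σ(xᵢ − x̄)² = 416.8320 ⇒ m₂ = 83.36640
Σ(xᵢ − x̄)⁴ = 107522.7296 ⇒ m₄ = 21504.54593
m₂² = 6949.95665
β₂ = m₄/m₂² = 21504.54593 / 6949.95665 ≈ 3.094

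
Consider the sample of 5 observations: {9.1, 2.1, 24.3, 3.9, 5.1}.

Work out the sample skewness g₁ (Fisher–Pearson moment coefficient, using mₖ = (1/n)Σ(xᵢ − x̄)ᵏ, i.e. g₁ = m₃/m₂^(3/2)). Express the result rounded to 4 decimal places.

1.2171

x̄ = (9.1 + 2.1 + 24.3 + 3.9 + 5.1) / 5 = 8.9000
deviations (xᵢ − x̄): 0.2000, -6.8000, 15.4000, -5.0000, -3.8000
Σ(xᵢ − x̄)² = 322.8800 ⇒ m₂ = 322.8800/5 = 64.57600
Σ(xᵢ − x̄)³ = 3157.9680 ⇒ m₃ = 3157.9680/5 = 631.59360
m₂^(3/2) = 64.57600^(1.5) = 518.92753
g₁ = m₃ / m₂^(3/2) = 631.59360 / 518.92753 ≈ 1.2171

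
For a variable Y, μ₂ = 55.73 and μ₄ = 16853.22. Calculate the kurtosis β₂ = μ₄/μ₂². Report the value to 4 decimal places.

5.4263

μ₂² = 55.73² = 3105.83290
μ₄/μ₂² = 16853.22 / 3105.83290 = 5.42631
β₂ ≈ 5.4263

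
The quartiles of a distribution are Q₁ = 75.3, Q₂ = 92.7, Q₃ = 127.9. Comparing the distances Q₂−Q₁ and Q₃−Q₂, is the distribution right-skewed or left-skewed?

right-skewed

Q₂ − Q₁ = 17.4;  Q₃ − Q₂ = 35.2
Q₃ − Q₂ > Q₂ − Q₁ ⇒ the upper half is more spread out ⇒ right-skewed.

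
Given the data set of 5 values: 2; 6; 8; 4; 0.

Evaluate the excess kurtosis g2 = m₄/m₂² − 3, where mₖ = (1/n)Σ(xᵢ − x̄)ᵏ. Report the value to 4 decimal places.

-1.3000

x̄ = 4.0000
Σ(xᵢ − x̄)² = 40.0000 ⇒ m₂ = 8.00000
Σ(xᵢ − x̄)⁴ = 544.0000 ⇒ m₄ = 108.80000
m₂² = 64.00000
g2 = m₄/m₂² − 3 = 1.70000 − 3 ≈ -1.3000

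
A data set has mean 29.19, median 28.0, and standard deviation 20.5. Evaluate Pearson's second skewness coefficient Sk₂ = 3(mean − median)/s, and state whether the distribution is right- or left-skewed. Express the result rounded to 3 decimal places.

0.174, right-skewed

Sk₂ = 3(29.19 − 28.0) / 20.5 = 3 × 1.1900 / 20.5
    = 3.5700 / 20.5 ≈ 0.174
Sk₂ > 0 ⇒ mean > median ⇒ right-skewed (positive skew).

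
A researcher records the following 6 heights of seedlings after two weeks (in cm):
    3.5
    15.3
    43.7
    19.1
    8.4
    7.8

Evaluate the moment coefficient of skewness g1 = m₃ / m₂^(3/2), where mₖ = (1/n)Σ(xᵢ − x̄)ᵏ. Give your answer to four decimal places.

x̄ = (3.5 + 15.3 + 43.7 + 19.1 + 8.4 + 7.8) / 6 = 16.3000
deviations (xᵢ − x̄): -12.8000, -1.0000, 27.4000, 2.8000, -7.9000, -8.5000
Σ(xᵢ − x̄)² = 1058.1000 ⇒ m₂ = 1058.1000/6 = 176.35000
Σ(xᵢ − x̄)³ = 17387.4600 ⇒ m₃ = 17387.4600/6 = 2897.91000
m₂^(3/2) = 176.35000^(1.5) = 2341.87223
g1 = m₃ / m₂^(3/2) = 2897.91000 / 2341.87223 ≈ 1.2374

1.2374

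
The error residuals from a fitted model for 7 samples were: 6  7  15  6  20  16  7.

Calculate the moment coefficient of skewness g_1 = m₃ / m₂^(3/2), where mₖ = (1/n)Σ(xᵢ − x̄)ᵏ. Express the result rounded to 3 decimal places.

x̄ = (6 + 7 + 15 + 6 + 20 + 16 + 7) / 7 = 11.0000
deviations (xᵢ − x̄): -5.0000, -4.0000, 4.0000, -5.0000, 9.0000, 5.0000, -4.0000
Σ(xᵢ − x̄)² = 204.0000 ⇒ m₂ = 204.0000/7 = 29.14286
Σ(xᵢ − x̄)³ = 540.0000 ⇒ m₃ = 540.0000/7 = 77.14286
m₂^(3/2) = 29.14286^(1.5) = 157.32516
g_1 = m₃ / m₂^(3/2) = 77.14286 / 157.32516 ≈ 0.490

0.490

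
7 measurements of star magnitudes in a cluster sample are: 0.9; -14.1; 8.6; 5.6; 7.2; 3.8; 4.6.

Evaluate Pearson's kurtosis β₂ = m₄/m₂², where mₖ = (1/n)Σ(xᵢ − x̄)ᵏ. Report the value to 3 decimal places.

x̄ = 2.3714
Σ(xᵢ − x̄)² = 353.0143 ⇒ m₂ = 50.43061
Σ(xᵢ − x̄)⁴ = 75798.8346 ⇒ m₄ = 10828.40495
m₂² = 2543.24665
β₂ = m₄/m₂² = 10828.40495 / 2543.24665 ≈ 4.258

4.258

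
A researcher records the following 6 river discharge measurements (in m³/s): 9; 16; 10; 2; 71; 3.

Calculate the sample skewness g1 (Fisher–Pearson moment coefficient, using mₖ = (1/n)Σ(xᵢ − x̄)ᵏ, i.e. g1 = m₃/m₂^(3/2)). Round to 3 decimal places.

x̄ = (9 + 16 + 10 + 2 + 71 + 3) / 6 = 18.5000
deviations (xᵢ − x̄): -9.5000, -2.5000, -8.5000, -16.5000, 52.5000, -15.5000
Σ(xᵢ − x̄)² = 3437.5000 ⇒ m₂ = 3437.5000/6 = 572.91667
Σ(xᵢ − x̄)³ = 135000.0000 ⇒ m₃ = 135000.0000/6 = 22500.00000
m₂^(3/2) = 572.91667^(1.5) = 13713.14868
g1 = m₃ / m₂^(3/2) = 22500.00000 / 13713.14868 ≈ 1.641

1.641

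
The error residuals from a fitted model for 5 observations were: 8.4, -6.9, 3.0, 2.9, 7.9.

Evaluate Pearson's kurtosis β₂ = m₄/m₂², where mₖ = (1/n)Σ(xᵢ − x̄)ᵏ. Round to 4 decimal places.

2.4511

x̄ = 3.0600
Σ(xᵢ − x̄)² = 151.1720 ⇒ m₂ = 30.23440
Σ(xᵢ − x̄)⁴ = 11202.8563 ⇒ m₄ = 2240.57126
m₂² = 914.11894
β₂ = m₄/m₂² = 2240.57126 / 914.11894 ≈ 2.4511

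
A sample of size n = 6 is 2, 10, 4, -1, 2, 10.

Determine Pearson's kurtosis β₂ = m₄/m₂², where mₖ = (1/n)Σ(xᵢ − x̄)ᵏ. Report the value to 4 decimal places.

x̄ = 4.5000
Σ(xᵢ − x̄)² = 103.5000 ⇒ m₂ = 17.25000
Σ(xᵢ − x̄)⁴ = 2823.3750 ⇒ m₄ = 470.56250
m₂² = 297.56250
β₂ = m₄/m₂² = 470.56250 / 297.56250 ≈ 1.5814

1.5814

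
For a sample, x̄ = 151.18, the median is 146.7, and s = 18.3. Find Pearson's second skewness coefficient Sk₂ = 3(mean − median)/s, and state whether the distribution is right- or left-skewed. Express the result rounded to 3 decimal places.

0.734, right-skewed

Sk₂ = 3(151.18 − 146.7) / 18.3 = 3 × 4.4800 / 18.3
    = 13.4400 / 18.3 ≈ 0.734
Sk₂ > 0 ⇒ mean > median ⇒ right-skewed (positive skew).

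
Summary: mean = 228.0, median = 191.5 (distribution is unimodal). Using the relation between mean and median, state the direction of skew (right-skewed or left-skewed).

right-skewed

mean − median = 228.0 − 191.5 = 36.5
mean > median ⇒ the longer tail is on the right ⇒ right-skewed (positively skewed).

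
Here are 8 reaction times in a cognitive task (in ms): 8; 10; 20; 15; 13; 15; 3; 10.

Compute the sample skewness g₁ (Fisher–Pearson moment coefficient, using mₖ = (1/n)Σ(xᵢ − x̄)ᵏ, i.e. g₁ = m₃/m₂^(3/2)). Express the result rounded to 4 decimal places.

-0.1115

x̄ = (8 + 10 + 20 + 15 + 13 + 15 + 3 + 10) / 8 = 11.7500
deviations (xᵢ − x̄): -3.7500, -1.7500, 8.2500, 3.2500, 1.2500, 3.2500, -8.7500, -1.7500
Σ(xᵢ − x̄)² = 187.5000 ⇒ m₂ = 187.5000/8 = 23.43750
Σ(xᵢ − x̄)³ = -101.2500 ⇒ m₃ = -101.2500/8 = -12.65625
m₂^(3/2) = 23.43750^(1.5) = 113.46631
g₁ = m₃ / m₂^(3/2) = -12.65625 / 113.46631 ≈ -0.1115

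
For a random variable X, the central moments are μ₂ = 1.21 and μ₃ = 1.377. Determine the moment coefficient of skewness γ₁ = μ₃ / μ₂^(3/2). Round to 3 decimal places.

σ = √μ₂ = √1.21 = 1.10000
σ³ = μ₂^(3/2) = 1.33100
γ₁ = μ₃/σ³ = 1.377 / 1.33100 ≈ 1.035

1.035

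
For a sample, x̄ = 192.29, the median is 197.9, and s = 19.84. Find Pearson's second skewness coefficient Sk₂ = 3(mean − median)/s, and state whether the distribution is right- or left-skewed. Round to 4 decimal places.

Sk₂ = 3(192.29 − 197.9) / 19.84 = 3 × -5.6100 / 19.84
    = -16.8300 / 19.84 ≈ -0.8483
Sk₂ < 0 ⇒ mean < median ⇒ left-skewed (negative skew).

-0.8483, left-skewed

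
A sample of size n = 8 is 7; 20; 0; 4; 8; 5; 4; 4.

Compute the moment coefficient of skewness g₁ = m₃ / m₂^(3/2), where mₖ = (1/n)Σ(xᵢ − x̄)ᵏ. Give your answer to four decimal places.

1.5491

x̄ = (7 + 20 + 0 + 4 + 8 + 5 + 4 + 4) / 8 = 6.5000
deviations (xᵢ − x̄): 0.5000, 13.5000, -6.5000, -2.5000, 1.5000, -1.5000, -2.5000, -2.5000
Σ(xᵢ − x̄)² = 248.0000 ⇒ m₂ = 248.0000/8 = 31.00000
Σ(xᵢ − x̄)³ = 2139.0000 ⇒ m₃ = 2139.0000/8 = 267.37500
m₂^(3/2) = 31.00000^(1.5) = 172.60070
g₁ = m₃ / m₂^(3/2) = 267.37500 / 172.60070 ≈ 1.5491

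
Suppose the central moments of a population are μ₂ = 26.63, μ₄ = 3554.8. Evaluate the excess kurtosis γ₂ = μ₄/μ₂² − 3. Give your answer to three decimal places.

2.013

μ₂² = 26.63² = 709.15690
μ₄/μ₂² = 3554.8 / 709.15690 = 5.01271
γ₂ = 5.01271 − 3 ≈ 2.013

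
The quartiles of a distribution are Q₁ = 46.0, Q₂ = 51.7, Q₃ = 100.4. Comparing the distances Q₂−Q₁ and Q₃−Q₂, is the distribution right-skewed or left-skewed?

Q₂ − Q₁ = 5.7;  Q₃ − Q₂ = 48.7
Q₃ − Q₂ > Q₂ − Q₁ ⇒ the upper half is more spread out ⇒ right-skewed.

right-skewed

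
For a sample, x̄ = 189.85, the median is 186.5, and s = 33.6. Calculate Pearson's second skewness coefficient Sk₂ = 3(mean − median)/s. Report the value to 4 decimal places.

Sk₂ = 3(189.85 − 186.5) / 33.6 = 3 × 3.3500 / 33.6
    = 10.0500 / 33.6 ≈ 0.2991

0.2991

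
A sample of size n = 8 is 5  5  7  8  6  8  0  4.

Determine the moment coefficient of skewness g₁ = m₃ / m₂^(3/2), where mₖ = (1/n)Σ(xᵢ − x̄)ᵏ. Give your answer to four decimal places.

-1.0014

x̄ = (5 + 5 + 7 + 8 + 6 + 8 + 0 + 4) / 8 = 5.3750
deviations (xᵢ − x̄): -0.3750, -0.3750, 1.6250, 2.6250, 0.6250, 2.6250, -5.3750, -1.3750
Σ(xᵢ − x̄)² = 47.8750 ⇒ m₂ = 47.8750/8 = 5.98438
Σ(xᵢ − x̄)³ = -117.2813 ⇒ m₃ = -117.2813/8 = -14.66016
m₂^(3/2) = 5.98438^(1.5) = 14.63957
g₁ = m₃ / m₂^(3/2) = -14.66016 / 14.63957 ≈ -1.0014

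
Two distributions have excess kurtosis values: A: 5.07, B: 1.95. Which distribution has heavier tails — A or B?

Higher excess kurtosis ⇒ heavier tails relative to the normal distribution.
5.07 vs 1.95: the larger is 5.07, so A has heavier tails.

A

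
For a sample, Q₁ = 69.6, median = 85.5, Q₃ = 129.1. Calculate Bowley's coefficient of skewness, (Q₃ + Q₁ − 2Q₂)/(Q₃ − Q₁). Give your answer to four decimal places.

numerator: Q₃ + Q₁ − 2Q₂ = 129.1 + 69.6 − 2×85.5 = 27.7000
denominator: Q₃ − Q₁ = 129.1 − 69.6 = 59.5000
Bowley skewness = 27.7000 / 59.5000 ≈ 0.4655

0.4655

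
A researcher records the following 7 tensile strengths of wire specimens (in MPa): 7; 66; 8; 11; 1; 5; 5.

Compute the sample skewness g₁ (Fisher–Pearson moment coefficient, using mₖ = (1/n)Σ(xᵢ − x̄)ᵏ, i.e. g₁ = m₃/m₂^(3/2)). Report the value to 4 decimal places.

1.9634

x̄ = (7 + 66 + 8 + 11 + 1 + 5 + 5) / 7 = 14.7143
deviations (xᵢ − x̄): -7.7143, 51.2857, -6.7143, -3.7143, -13.7143, -9.7143, -9.7143
Σ(xᵢ − x̄)² = 3125.4286 ⇒ m₂ = 3125.4286/7 = 446.48980
Σ(xᵢ − x̄)³ = 129667.1020 ⇒ m₃ = 129667.1020/7 = 18523.87172
m₂^(3/2) = 446.48980^(1.5) = 9434.46564
g₁ = m₃ / m₂^(3/2) = 18523.87172 / 9434.46564 ≈ 1.9634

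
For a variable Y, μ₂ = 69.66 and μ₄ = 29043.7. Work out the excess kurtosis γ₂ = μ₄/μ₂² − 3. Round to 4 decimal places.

μ₂² = 69.66² = 4852.51560
μ₄/μ₂² = 29043.7 / 4852.51560 = 5.98529
γ₂ = 5.98529 − 3 ≈ 2.9853

2.9853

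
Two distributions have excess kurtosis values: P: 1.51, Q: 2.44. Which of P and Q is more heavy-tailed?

Higher excess kurtosis ⇒ heavier tails relative to the normal distribution.
1.51 vs 2.44: the larger is 2.44, so Q has heavier tails.

Q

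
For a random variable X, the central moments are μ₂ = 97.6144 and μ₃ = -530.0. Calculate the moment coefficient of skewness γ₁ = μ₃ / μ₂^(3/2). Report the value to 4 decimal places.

-0.5495

σ = √μ₂ = √97.6144 = 9.88000
σ³ = μ₂^(3/2) = 964.43027
γ₁ = μ₃/σ³ = -530.0 / 964.43027 ≈ -0.5495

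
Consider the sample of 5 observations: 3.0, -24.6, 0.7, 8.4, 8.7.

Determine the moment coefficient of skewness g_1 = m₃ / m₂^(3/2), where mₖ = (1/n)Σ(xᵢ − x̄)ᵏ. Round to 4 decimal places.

x̄ = (3.0 - 24.6 + 0.7 + 8.4 + 8.7) / 5 = -0.7600
deviations (xᵢ − x̄): 3.7600, -23.8400, 1.4600, 9.1600, 9.4600
Σ(xᵢ − x̄)² = 758.0120 ⇒ m₂ = 758.0120/5 = 151.60240
Σ(xᵢ − x̄)³ = -11877.9238 ⇒ m₃ = -11877.9238/5 = -2375.58475
m₂^(3/2) = 151.60240^(1.5) = 1866.63375
g_1 = m₃ / m₂^(3/2) = -2375.58475 / 1866.63375 ≈ -1.2727

-1.2727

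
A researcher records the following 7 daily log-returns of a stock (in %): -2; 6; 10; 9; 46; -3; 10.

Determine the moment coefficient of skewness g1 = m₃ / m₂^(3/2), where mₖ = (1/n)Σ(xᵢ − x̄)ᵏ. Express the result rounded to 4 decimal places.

1.5607

x̄ = (-2 + 6 + 10 + 9 + 46 - 3 + 10) / 7 = 10.8571
deviations (xᵢ − x̄): -12.8571, -4.8571, -0.8571, -1.8571, 35.1429, -13.8571, -0.8571
Σ(xᵢ − x̄)² = 1620.8571 ⇒ m₂ = 1620.8571/7 = 231.55102
Σ(xᵢ − x̄)³ = 38493.6735 ⇒ m₃ = 38493.6735/7 = 5499.09621
m₂^(3/2) = 231.55102^(1.5) = 3523.46571
g1 = m₃ / m₂^(3/2) = 5499.09621 / 3523.46571 ≈ 1.5607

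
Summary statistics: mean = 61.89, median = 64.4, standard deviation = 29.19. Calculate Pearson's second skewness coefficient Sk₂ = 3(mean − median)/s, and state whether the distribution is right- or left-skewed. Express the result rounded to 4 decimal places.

Sk₂ = 3(61.89 − 64.4) / 29.19 = 3 × -2.5100 / 29.19
    = -7.5300 / 29.19 ≈ -0.2580
Sk₂ < 0 ⇒ mean < median ⇒ left-skewed (negative skew).

-0.2580, left-skewed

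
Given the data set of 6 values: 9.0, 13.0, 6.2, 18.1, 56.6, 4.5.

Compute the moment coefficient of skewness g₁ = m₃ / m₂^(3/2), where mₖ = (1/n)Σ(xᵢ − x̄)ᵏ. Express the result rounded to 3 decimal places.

x̄ = (9.0 + 13.0 + 6.2 + 18.1 + 56.6 + 4.5) / 6 = 17.9000
deviations (xᵢ − x̄): -8.9000, -4.9000, -11.7000, 0.2000, 38.7000, -13.4000
Σ(xᵢ − x̄)² = 1917.4000 ⇒ m₂ = 1917.4000/6 = 319.56667
Σ(xᵢ − x̄)³ = 53130.2760 ⇒ m₃ = 53130.2760/6 = 8855.04600
m₂^(3/2) = 319.56667^(1.5) = 5712.71041
g₁ = m₃ / m₂^(3/2) = 8855.04600 / 5712.71041 ≈ 1.550

1.550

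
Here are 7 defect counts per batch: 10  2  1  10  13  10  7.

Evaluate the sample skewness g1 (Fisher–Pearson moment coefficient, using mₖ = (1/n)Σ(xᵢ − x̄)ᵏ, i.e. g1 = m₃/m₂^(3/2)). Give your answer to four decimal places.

-0.5004

x̄ = (10 + 2 + 1 + 10 + 13 + 10 + 7) / 7 = 7.5714
deviations (xᵢ − x̄): 2.4286, -5.5714, -6.5714, 2.4286, 5.4286, 2.4286, -0.5714
Σ(xᵢ − x̄)² = 121.7143 ⇒ m₂ = 121.7143/7 = 17.38776
Σ(xᵢ − x̄)³ = -253.9592 ⇒ m₃ = -253.9592/7 = -36.27988
m₂^(3/2) = 17.38776^(1.5) = 72.50455
g1 = m₃ / m₂^(3/2) = -36.27988 / 72.50455 ≈ -0.5004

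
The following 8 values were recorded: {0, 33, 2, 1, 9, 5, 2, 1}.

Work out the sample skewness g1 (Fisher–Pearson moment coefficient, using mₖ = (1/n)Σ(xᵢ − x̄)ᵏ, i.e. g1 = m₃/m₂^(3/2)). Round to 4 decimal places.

1.9851

x̄ = (0 + 33 + 2 + 1 + 9 + 5 + 2 + 1) / 8 = 6.6250
deviations (xᵢ − x̄): -6.6250, 26.3750, -4.6250, -5.6250, 2.3750, -1.6250, -4.6250, -5.6250
Σ(xᵢ − x̄)² = 853.8750 ⇒ m₂ = 853.8750/8 = 106.73438
Σ(xᵢ − x̄)³ = 17512.0313 ⇒ m₃ = 17512.0313/8 = 2189.00391
m₂^(3/2) = 106.73438^(1.5) = 1102.69770
g1 = m₃ / m₂^(3/2) = 2189.00391 / 1102.69770 ≈ 1.9851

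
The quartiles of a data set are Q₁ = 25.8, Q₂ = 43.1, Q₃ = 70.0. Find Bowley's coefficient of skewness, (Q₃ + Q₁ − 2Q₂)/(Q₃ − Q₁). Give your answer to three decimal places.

0.217

numerator: Q₃ + Q₁ − 2Q₂ = 70.0 + 25.8 − 2×43.1 = 9.6000
denominator: Q₃ − Q₁ = 70.0 − 25.8 = 44.2000
Bowley skewness = 9.6000 / 44.2000 ≈ 0.217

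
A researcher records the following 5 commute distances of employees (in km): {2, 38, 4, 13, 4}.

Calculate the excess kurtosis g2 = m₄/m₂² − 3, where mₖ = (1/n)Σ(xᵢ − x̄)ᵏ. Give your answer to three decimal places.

x̄ = 12.2000
Σ(xᵢ − x̄)² = 904.8000 ⇒ m₂ = 180.96000
Σ(xᵢ − x̄)⁴ = 462943.7760 ⇒ m₄ = 92588.75520
m₂² = 32746.52160
g2 = m₄/m₂² − 3 = 2.82744 − 3 ≈ -0.173

-0.173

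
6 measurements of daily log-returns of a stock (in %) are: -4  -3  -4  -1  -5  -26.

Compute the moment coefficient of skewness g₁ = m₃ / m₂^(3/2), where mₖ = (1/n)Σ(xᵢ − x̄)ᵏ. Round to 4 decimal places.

-1.7018

x̄ = (-4 - 3 - 4 - 1 - 5 - 26) / 6 = -7.1667
deviations (xᵢ − x̄): 3.1667, 4.1667, 3.1667, 6.1667, 2.1667, -18.8333
Σ(xᵢ − x̄)² = 434.8333 ⇒ m₂ = 434.8333/6 = 72.47222
Σ(xᵢ − x̄)³ = -6299.5556 ⇒ m₃ = -6299.5556/6 = -1049.92593
m₂^(3/2) = 72.47222^(1.5) = 616.96051
g₁ = m₃ / m₂^(3/2) = -1049.92593 / 616.96051 ≈ -1.7018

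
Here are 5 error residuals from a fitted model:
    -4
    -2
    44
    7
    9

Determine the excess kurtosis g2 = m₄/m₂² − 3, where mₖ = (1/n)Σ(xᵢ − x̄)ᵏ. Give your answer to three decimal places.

x̄ = 10.8000
Σ(xᵢ − x̄)² = 1502.8000 ⇒ m₂ = 300.56000
Σ(xᵢ − x̄)⁴ = 1289974.0960 ⇒ m₄ = 257994.81920
m₂² = 90336.31360
g2 = m₄/m₂² − 3 = 2.85594 − 3 ≈ -0.144

-0.144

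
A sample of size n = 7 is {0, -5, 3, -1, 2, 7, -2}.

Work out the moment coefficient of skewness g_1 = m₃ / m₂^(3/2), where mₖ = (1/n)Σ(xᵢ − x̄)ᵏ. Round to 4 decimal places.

0.2768

x̄ = (0 - 5 + 3 - 1 + 2 + 7 - 2) / 7 = 0.5714
deviations (xᵢ − x̄): -0.5714, -5.5714, 2.4286, -1.5714, 1.4286, 6.4286, -2.5714
Σ(xᵢ − x̄)² = 89.7143 ⇒ m₂ = 89.7143/7 = 12.81633
Σ(xᵢ − x̄)³ = 88.8980 ⇒ m₃ = 88.8980/7 = 12.69971
m₂^(3/2) = 12.81633^(1.5) = 45.88232
g_1 = m₃ / m₂^(3/2) = 12.69971 / 45.88232 ≈ 0.2768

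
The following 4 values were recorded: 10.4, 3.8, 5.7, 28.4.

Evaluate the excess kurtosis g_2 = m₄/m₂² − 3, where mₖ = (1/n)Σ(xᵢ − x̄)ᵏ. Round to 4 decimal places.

x̄ = 12.0750
Σ(xᵢ − x̄)² = 378.4275 ⇒ m₂ = 94.60687
Σ(xᵢ − x̄)⁴ = 77373.6913 ⇒ m₄ = 19343.42283
m₂² = 8950.46080
g_2 = m₄/m₂² − 3 = 2.16117 − 3 ≈ -0.8388

-0.8388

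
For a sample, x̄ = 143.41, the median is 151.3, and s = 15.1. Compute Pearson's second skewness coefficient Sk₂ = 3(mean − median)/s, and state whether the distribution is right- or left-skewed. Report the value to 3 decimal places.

-1.568, left-skewed

Sk₂ = 3(143.41 − 151.3) / 15.1 = 3 × -7.8900 / 15.1
    = -23.6700 / 15.1 ≈ -1.568
Sk₂ < 0 ⇒ mean < median ⇒ left-skewed (negative skew).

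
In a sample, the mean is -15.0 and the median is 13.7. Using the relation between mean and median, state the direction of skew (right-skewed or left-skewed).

left-skewed

mean − median = -15.0 − 13.7 = -28.7
mean < median ⇒ the longer tail is on the left ⇒ left-skewed (negatively skewed).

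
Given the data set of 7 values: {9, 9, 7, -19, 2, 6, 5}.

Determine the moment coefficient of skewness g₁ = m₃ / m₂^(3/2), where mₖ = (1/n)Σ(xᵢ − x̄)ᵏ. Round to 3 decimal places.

x̄ = (9 + 9 + 7 - 19 + 2 + 6 + 5) / 7 = 2.7143
deviations (xᵢ − x̄): 6.2857, 6.2857, 4.2857, -21.7143, -0.7143, 3.2857, 2.2857
Σ(xᵢ − x̄)² = 585.4286 ⇒ m₂ = 585.4286/7 = 83.63265
Σ(xᵢ − x̄)³ = -9616.0408 ⇒ m₃ = -9616.0408/7 = -1373.72012
m₂^(3/2) = 83.63265^(1.5) = 764.82806
g₁ = m₃ / m₂^(3/2) = -1373.72012 / 764.82806 ≈ -1.796

-1.796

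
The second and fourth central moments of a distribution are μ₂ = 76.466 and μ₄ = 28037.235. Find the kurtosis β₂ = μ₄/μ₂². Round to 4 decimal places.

μ₂² = 76.466² = 5847.04916
μ₄/μ₂² = 28037.235 / 5847.04916 = 4.79511
β₂ ≈ 4.7951

4.7951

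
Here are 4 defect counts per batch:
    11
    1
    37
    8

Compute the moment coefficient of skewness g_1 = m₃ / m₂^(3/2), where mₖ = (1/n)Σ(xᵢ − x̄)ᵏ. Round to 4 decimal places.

x̄ = (11 + 1 + 37 + 8) / 4 = 14.2500
deviations (xᵢ − x̄): -3.2500, -13.2500, 22.7500, -6.2500
Σ(xᵢ − x̄)² = 742.7500 ⇒ m₂ = 742.7500/4 = 185.68750
Σ(xᵢ − x̄)³ = 9169.8750 ⇒ m₃ = 9169.8750/4 = 2292.46875
m₂^(3/2) = 185.68750^(1.5) = 2530.31158
g_1 = m₃ / m₂^(3/2) = 2292.46875 / 2530.31158 ≈ 0.9060

0.9060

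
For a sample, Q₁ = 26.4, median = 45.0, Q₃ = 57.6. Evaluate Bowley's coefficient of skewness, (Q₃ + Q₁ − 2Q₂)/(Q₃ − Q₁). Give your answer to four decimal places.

-0.1923

numerator: Q₃ + Q₁ − 2Q₂ = 57.6 + 26.4 − 2×45.0 = -6.0000
denominator: Q₃ − Q₁ = 57.6 − 26.4 = 31.2000
Bowley skewness = -6.0000 / 31.2000 ≈ -0.1923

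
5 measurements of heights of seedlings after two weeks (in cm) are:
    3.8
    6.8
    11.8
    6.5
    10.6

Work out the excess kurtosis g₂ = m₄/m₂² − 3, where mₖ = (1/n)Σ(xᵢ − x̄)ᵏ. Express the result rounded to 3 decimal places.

x̄ = 7.9000
Σ(xᵢ − x̄)² = 42.4800 ⇒ m₂ = 8.49600
Σ(xᵢ − x̄)⁴ = 572.3700 ⇒ m₄ = 114.47400
m₂² = 72.18202
g₂ = m₄/m₂² − 3 = 1.58591 − 3 ≈ -1.414

-1.414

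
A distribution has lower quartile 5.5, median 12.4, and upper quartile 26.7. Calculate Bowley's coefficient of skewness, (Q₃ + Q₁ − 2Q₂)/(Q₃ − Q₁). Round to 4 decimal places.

0.3491

numerator: Q₃ + Q₁ − 2Q₂ = 26.7 + 5.5 − 2×12.4 = 7.4000
denominator: Q₃ − Q₁ = 26.7 − 5.5 = 21.2000
Bowley skewness = 7.4000 / 21.2000 ≈ 0.3491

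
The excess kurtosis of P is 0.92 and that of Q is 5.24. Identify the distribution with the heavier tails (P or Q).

Higher excess kurtosis ⇒ heavier tails relative to the normal distribution.
0.92 vs 5.24: the larger is 5.24, so Q has heavier tails.

Q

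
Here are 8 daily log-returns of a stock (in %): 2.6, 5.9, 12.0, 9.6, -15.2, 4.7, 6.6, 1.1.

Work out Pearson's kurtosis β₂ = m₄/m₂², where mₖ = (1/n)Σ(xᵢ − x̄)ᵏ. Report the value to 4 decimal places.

4.3677

x̄ = 3.4125
Σ(xᵢ − x̄)² = 482.4688 ⇒ m₂ = 60.30859
Σ(xᵢ − x̄)⁴ = 127087.7871 ⇒ m₄ = 15885.97338
m₂² = 3637.12648
β₂ = m₄/m₂² = 15885.97338 / 3637.12648 ≈ 4.3677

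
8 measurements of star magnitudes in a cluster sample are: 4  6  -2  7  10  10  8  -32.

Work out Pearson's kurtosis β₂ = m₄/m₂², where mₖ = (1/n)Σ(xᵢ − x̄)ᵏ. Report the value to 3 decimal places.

5.290

x̄ = 1.3750
Σ(xᵢ − x̄)² = 1377.8750 ⇒ m₂ = 172.23438
Σ(xᵢ − x̄)⁴ = 1255382.5566 ⇒ m₄ = 156922.81958
m₂² = 29664.67993
β₂ = m₄/m₂² = 156922.81958 / 29664.67993 ≈ 5.290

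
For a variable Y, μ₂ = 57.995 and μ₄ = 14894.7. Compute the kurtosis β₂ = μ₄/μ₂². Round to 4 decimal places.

μ₂² = 57.995² = 3363.42003
μ₄/μ₂² = 14894.7 / 3363.42003 = 4.42844
β₂ ≈ 4.4284

4.4284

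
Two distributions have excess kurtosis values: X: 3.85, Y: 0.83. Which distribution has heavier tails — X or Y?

Higher excess kurtosis ⇒ heavier tails relative to the normal distribution.
3.85 vs 0.83: the larger is 3.85, so X has heavier tails.

X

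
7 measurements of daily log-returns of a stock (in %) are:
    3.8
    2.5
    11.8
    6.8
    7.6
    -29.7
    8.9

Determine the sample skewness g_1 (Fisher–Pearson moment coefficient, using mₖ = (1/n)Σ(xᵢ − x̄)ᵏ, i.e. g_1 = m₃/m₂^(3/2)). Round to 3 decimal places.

-1.839

x̄ = (3.8 + 2.5 + 11.8 + 6.8 + 7.6 - 29.7 + 8.9) / 7 = 1.6714
deviations (xᵢ − x̄): 2.1286, 0.8286, 10.1286, 5.1286, 5.9286, -31.3714, 7.2286
Σ(xᵢ − x̄)² = 1205.6743 ⇒ m₂ = 1205.6743/7 = 172.23918
Σ(xᵢ − x̄)³ = -29104.4483 ⇒ m₃ = -29104.4483/7 = -4157.77833
m₂^(3/2) = 172.23918^(1.5) = 2260.46578
g_1 = m₃ / m₂^(3/2) = -4157.77833 / 2260.46578 ≈ -1.839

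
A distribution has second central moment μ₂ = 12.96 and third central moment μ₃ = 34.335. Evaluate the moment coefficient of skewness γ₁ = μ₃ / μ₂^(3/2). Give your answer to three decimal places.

σ = √μ₂ = √12.96 = 3.60000
σ³ = μ₂^(3/2) = 46.65600
γ₁ = μ₃/σ³ = 34.335 / 46.65600 ≈ 0.736

0.736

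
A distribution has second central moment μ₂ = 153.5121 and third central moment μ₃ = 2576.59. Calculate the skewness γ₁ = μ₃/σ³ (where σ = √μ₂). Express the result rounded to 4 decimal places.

1.3547

σ = √μ₂ = √153.5121 = 12.39000
σ³ = μ₂^(3/2) = 1902.01492
γ₁ = μ₃/σ³ = 2576.59 / 1902.01492 ≈ 1.3547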